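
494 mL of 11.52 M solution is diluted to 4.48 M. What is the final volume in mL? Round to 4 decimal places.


Dilution: M1*V1 = M2*V2, solve for V2.
V2 = M1*V1 / M2
V2 = 11.52 * 494 / 4.48
V2 = 5690.88 / 4.48
V2 = 1270.28571429 mL, rounded to 4 dp:

1270.2857 mL


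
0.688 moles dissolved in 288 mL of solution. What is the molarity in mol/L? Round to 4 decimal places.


Convert volume to liters: V_L = V_mL / 1000.
V_L = 288 / 1000 = 0.288 L
M = n / V_L = 0.688 / 0.288
M = 2.38888889 mol/L, rounded to 4 dp:

2.3889 mol/L


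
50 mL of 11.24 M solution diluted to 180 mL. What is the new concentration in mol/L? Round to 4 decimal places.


Dilution: M1*V1 = M2*V2, solve for M2.
M2 = M1*V1 / V2
M2 = 11.24 * 50 / 180
M2 = 562.0 / 180
M2 = 3.12222222 mol/L, rounded to 4 dp:

3.1222 mol/L


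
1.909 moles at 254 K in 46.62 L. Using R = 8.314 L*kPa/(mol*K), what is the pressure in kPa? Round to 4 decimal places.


PV = nRT, solve for P = nRT / V.
nRT = 1.909 * 8.314 * 254 = 4031.3422
P = 4031.3422 / 46.62
P = 86.47237666 kPa, rounded to 4 dp:

86.4724 kPa


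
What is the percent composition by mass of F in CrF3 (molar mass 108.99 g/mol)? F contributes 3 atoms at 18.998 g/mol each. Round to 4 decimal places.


pct = 100 * (n_elem * M_elem) / M_total
mass_contribution = 3 * 18.998 = 56.994 g/mol
pct = 100 * 56.994 / 108.99
pct = 52.29287091 %, rounded to 4 dp:

52.2929 %


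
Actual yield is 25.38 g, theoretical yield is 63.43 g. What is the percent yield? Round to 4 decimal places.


% yield = 100 * actual / theoretical
% yield = 100 * 25.38 / 63.43
% yield = 40.01261233 %, rounded to 4 dp:

40.0126 %


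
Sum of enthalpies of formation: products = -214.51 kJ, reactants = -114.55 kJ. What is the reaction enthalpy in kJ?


dH_rxn = sum(dH_f products) - sum(dH_f reactants)
dH_rxn = -214.51 - (-114.55)
dH_rxn = -99.96 kJ:

-99.96 kJ


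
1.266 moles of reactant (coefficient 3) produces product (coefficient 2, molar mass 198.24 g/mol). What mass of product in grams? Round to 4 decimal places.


Use the coefficient ratio to convert reactant moles to product moles, then multiply by the product's molar mass.
moles_P = moles_R * (coeff_P / coeff_R) = 1.266 * (2/3) = 0.844
mass_P = moles_P * M_P = 0.844 * 198.24
mass_P = 167.31456 g, rounded to 4 dp:

167.3146 g


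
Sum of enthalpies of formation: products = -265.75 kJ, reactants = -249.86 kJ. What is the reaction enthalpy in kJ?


dH_rxn = sum(dH_f products) - sum(dH_f reactants)
dH_rxn = -265.75 - (-249.86)
dH_rxn = -15.89 kJ:

-15.89 kJ


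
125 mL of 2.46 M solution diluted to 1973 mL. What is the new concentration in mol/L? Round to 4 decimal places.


Dilution: M1*V1 = M2*V2, solve for M2.
M2 = M1*V1 / V2
M2 = 2.46 * 125 / 1973
M2 = 307.5 / 1973
M2 = 0.15585403 mol/L, rounded to 4 dp:

0.1559 mol/L


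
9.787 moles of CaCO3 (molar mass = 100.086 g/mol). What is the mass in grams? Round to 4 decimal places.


mass = n * M
mass = 9.787 * 100.086
mass = 979.541682 g, rounded to 4 dp:

979.5417 g


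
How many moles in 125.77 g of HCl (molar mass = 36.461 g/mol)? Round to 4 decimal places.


n = mass / M
n = 125.77 / 36.461
n = 3.44943913 mol, rounded to 4 dp:

3.4494 mol


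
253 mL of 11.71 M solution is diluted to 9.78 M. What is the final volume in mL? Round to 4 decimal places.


Dilution: M1*V1 = M2*V2, solve for V2.
V2 = M1*V1 / M2
V2 = 11.71 * 253 / 9.78
V2 = 2962.63 / 9.78
V2 = 302.92740286 mL, rounded to 4 dp:

302.9274 mL


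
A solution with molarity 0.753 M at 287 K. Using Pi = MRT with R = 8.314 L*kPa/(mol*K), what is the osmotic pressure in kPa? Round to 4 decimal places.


Osmotic pressure (van't Hoff): Pi = M*R*T.
RT = 8.314 * 287 = 2386.118
Pi = 0.753 * 2386.118
Pi = 1796.746854 kPa, rounded to 4 dp:

1796.7469 kPa


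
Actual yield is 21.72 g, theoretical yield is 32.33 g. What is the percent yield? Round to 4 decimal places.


% yield = 100 * actual / theoretical
% yield = 100 * 21.72 / 32.33
% yield = 67.18218373 %, rounded to 4 dp:

67.1822 %


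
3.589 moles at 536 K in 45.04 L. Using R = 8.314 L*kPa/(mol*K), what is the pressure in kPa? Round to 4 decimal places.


PV = nRT, solve for P = nRT / V.
nRT = 3.589 * 8.314 * 536 = 15993.6751
P = 15993.6751 / 45.04
P = 355.09935835 kPa, rounded to 4 dp:

355.0994 kPa


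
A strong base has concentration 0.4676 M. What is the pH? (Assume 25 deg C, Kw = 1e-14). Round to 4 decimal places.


A strong base dissociates completely, so [OH-] equals the given concentration.
pOH = -log10([OH-]) = -log10(0.4676) = 0.330125
pH = 14 - pOH = 14 - 0.330125
pH = 13.669875, rounded to 4 dp:

13.6699


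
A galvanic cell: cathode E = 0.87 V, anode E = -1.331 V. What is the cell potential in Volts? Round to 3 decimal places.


Standard cell potential: E_cell = E_cathode - E_anode.
E_cell = 0.87 - (-1.331)
E_cell = 2.201 V, rounded to 3 dp:

2.201 V


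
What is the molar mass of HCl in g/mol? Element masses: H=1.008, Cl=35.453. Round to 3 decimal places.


M = sum(count * atomic_mass) over atoms.
M = 1*1.008 + 1*35.453
M = 1.008 + 35.453
M = 36.461 g/mol, rounded to 3 dp:

36.461 g/mol


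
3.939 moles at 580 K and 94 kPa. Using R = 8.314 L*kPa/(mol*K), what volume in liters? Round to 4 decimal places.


PV = nRT, solve for V = nRT / P.
nRT = 3.939 * 8.314 * 580 = 18994.3307
V = 18994.3307 / 94
V = 202.06734787 L, rounded to 4 dp:

202.0673 L


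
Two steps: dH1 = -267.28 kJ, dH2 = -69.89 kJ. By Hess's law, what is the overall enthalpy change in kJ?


Hess's law: enthalpy is a state function, so add the step enthalpies.
dH_total = dH1 + dH2 = -267.28 + (-69.89)
dH_total = -337.17 kJ:

-337.17 kJ


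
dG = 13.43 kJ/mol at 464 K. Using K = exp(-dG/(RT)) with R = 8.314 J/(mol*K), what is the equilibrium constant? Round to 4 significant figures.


dG is in kJ/mol; multiply by 1000 to match R in J/(mol*K).
RT = 8.314 * 464 = 3857.696 J/mol
exponent = -dG*1000 / (RT) = -(13.43*1000) / 3857.696 = -3.4813526
K = exp(-3.4813526)
K = 0.030765769, rounded to 4 significant figures:

0.03077


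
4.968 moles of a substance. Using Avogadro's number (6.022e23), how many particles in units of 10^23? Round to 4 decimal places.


N = n * NA, then divide by 1e23 for the requested units.
N / 1e23 = n * 6.022
N / 1e23 = 4.968 * 6.022
N / 1e23 = 29.917296, rounded to 4 dp:

29.9173


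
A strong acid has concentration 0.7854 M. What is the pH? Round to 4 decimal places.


A strong acid dissociates completely, so [H+] equals the given concentration.
pH = -log10([H+]) = -log10(0.7854)
pH = 0.1049091, rounded to 4 dp:

0.1049


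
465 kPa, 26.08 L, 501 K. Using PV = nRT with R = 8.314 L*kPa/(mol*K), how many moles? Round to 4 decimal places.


PV = nRT, solve for n = PV / (RT).
PV = 465 * 26.08 = 12127.2
RT = 8.314 * 501 = 4165.314
n = 12127.2 / 4165.314
n = 2.91147318 mol, rounded to 4 dp:

2.9115 mol


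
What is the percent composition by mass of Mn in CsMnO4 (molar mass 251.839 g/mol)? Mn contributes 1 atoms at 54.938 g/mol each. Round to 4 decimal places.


pct = 100 * (n_elem * M_elem) / M_total
mass_contribution = 1 * 54.938 = 54.938 g/mol
pct = 100 * 54.938 / 251.839
pct = 21.81473084 %, rounded to 4 dp:

21.8147 %


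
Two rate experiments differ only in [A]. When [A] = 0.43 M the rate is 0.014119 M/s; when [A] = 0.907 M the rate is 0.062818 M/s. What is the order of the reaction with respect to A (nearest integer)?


Rate is proportional to [A]^n, so rate2/rate1 = ([A]2/[A]1)^n. Take logs to solve for n.
rate2/rate1 = 0.062818 / 0.014119 = 4.4492
[A]2/[A]1 = 0.907 / 0.43 = 2.1093
n = ln(4.4492) / ln(2.1093) = 2.0
Nearest integer order:

2


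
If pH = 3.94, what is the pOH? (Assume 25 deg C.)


At 25 deg C, pH + pOH = 14.
pOH = 14 - pH = 14 - 3.94
pOH = 10.06:

10.06


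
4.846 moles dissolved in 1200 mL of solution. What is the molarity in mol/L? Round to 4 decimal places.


Convert volume to liters: V_L = V_mL / 1000.
V_L = 1200 / 1000 = 1.2 L
M = n / V_L = 4.846 / 1.2
M = 4.03833333 mol/L, rounded to 4 dp:

4.0383 mol/L


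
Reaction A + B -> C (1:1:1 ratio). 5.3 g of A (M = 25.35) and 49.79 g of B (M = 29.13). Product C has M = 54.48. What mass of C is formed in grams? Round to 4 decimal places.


Find moles of each reactant; the smaller value is the limiting reagent in a 1:1:1 reaction, so moles_C equals moles of the limiter.
n_A = mass_A / M_A = 5.3 / 25.35 = 0.209073 mol
n_B = mass_B / M_B = 49.79 / 29.13 = 1.709234 mol
Limiting reagent: A (smaller), n_limiting = 0.209073 mol
mass_C = n_limiting * M_C = 0.209073 * 54.48
mass_C = 11.39029704 g, rounded to 4 dp:

11.3903 g


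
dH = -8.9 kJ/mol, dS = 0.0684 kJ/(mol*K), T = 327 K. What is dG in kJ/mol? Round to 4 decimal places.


Gibbs: dG = dH - T*dS (consistent units, dS already in kJ/(mol*K)).
T*dS = 327 * 0.0684 = 22.3668
dG = -8.9 - (22.3668)
dG = -31.2668 kJ/mol, rounded to 4 dp:

-31.2668 kJ/mol


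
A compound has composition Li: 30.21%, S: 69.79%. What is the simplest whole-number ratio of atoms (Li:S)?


Assume 100 g of compound, divide each mass% by atomic mass to get moles, then normalize by the smallest to get a raw atom ratio.
Moles per 100 g: Li: 30.21/6.941 = 4.3524, S: 69.79/32.065 = 2.1765
Raw ratio (divide by min = 2.1765): Li: 2.0, S: 1.0
Multiply by 1 to clear fractions: Li: 2.0 ~= 2, S: 1.0 ~= 1
Reduce by GCD to get the simplest whole-number ratio:

2:1


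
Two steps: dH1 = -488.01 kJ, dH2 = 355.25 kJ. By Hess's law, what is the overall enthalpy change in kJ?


Hess's law: enthalpy is a state function, so add the step enthalpies.
dH_total = dH1 + dH2 = -488.01 + (355.25)
dH_total = -132.76 kJ:

-132.76 kJ


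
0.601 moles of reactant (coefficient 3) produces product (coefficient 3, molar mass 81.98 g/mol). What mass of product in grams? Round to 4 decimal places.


Use the coefficient ratio to convert reactant moles to product moles, then multiply by the product's molar mass.
moles_P = moles_R * (coeff_P / coeff_R) = 0.601 * (3/3) = 0.601
mass_P = moles_P * M_P = 0.601 * 81.98
mass_P = 49.26998 g, rounded to 4 dp:

49.2700 g


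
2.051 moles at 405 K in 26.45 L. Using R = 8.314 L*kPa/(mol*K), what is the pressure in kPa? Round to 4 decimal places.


PV = nRT, solve for P = nRT / V.
nRT = 2.051 * 8.314 * 405 = 6906.0657
P = 6906.0657 / 26.45
P = 261.09889225 kPa, rounded to 4 dp:

261.0989 kPa


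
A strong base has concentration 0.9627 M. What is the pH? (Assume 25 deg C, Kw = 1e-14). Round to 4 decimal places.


A strong base dissociates completely, so [OH-] equals the given concentration.
pOH = -log10([OH-]) = -log10(0.9627) = 0.016509
pH = 14 - pOH = 14 - 0.016509
pH = 13.983491, rounded to 4 dp:

13.9835


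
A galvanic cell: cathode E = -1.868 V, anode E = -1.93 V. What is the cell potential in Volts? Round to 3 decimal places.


Standard cell potential: E_cell = E_cathode - E_anode.
E_cell = -1.868 - (-1.93)
E_cell = 0.062 V, rounded to 3 dp:

0.062 V


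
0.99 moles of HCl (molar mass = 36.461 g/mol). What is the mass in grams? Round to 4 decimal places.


mass = n * M
mass = 0.99 * 36.461
mass = 36.09639 g, rounded to 4 dp:

36.0964 g


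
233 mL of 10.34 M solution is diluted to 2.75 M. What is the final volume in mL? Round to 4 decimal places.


Dilution: M1*V1 = M2*V2, solve for V2.
V2 = M1*V1 / M2
V2 = 10.34 * 233 / 2.75
V2 = 2409.22 / 2.75
V2 = 876.08 mL, rounded to 4 dp:

876.0800 mL


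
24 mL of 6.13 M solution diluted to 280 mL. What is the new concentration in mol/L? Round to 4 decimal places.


Dilution: M1*V1 = M2*V2, solve for M2.
M2 = M1*V1 / V2
M2 = 6.13 * 24 / 280
M2 = 147.12 / 280
M2 = 0.52542857 mol/L, rounded to 4 dp:

0.5254 mol/L


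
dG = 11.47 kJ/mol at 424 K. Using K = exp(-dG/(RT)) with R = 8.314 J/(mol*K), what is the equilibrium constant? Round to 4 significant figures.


dG is in kJ/mol; multiply by 1000 to match R in J/(mol*K).
RT = 8.314 * 424 = 3525.136 J/mol
exponent = -dG*1000 / (RT) = -(11.47*1000) / 3525.136 = -3.25377517
K = exp(-3.25377517)
K = 0.038628105, rounded to 4 significant figures:

0.03863


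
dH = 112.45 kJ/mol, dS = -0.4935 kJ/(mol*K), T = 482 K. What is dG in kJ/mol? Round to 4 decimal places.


Gibbs: dG = dH - T*dS (consistent units, dS already in kJ/(mol*K)).
T*dS = 482 * -0.4935 = -237.867
dG = 112.45 - (-237.867)
dG = 350.317 kJ/mol, rounded to 4 dp:

350.3170 kJ/mol


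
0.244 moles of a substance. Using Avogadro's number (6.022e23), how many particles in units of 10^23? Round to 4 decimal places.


N = n * NA, then divide by 1e23 for the requested units.
N / 1e23 = n * 6.022
N / 1e23 = 0.244 * 6.022
N / 1e23 = 1.469368, rounded to 4 dp:

1.4694


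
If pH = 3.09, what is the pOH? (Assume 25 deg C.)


At 25 deg C, pH + pOH = 14.
pOH = 14 - pH = 14 - 3.09
pOH = 10.91:

10.91


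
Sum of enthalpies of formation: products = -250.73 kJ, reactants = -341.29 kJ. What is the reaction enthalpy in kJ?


dH_rxn = sum(dH_f products) - sum(dH_f reactants)
dH_rxn = -250.73 - (-341.29)
dH_rxn = 90.56 kJ:

90.56 kJ


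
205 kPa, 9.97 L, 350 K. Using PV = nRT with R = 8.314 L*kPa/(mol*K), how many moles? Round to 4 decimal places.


PV = nRT, solve for n = PV / (RT).
PV = 205 * 9.97 = 2043.85
RT = 8.314 * 350 = 2909.9
n = 2043.85 / 2909.9
n = 0.70237809 mol, rounded to 4 dp:

0.7024 mol


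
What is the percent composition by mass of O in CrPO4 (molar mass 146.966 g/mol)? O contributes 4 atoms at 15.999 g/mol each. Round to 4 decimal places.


pct = 100 * (n_elem * M_elem) / M_total
mass_contribution = 4 * 15.999 = 63.996 g/mol
pct = 100 * 63.996 / 146.966
pct = 43.54476546 %, rounded to 4 dp:

43.5448 %


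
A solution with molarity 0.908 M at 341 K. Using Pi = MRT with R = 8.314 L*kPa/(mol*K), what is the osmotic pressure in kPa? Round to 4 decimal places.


Osmotic pressure (van't Hoff): Pi = M*R*T.
RT = 8.314 * 341 = 2835.074
Pi = 0.908 * 2835.074
Pi = 2574.247192 kPa, rounded to 4 dp:

2574.2472 kPa


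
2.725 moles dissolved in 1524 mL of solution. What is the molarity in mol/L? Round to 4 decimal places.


Convert volume to liters: V_L = V_mL / 1000.
V_L = 1524 / 1000 = 1.524 L
M = n / V_L = 2.725 / 1.524
M = 1.78805774 mol/L, rounded to 4 dp:

1.7881 mol/L


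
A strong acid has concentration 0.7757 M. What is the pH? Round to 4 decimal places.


A strong acid dissociates completely, so [H+] equals the given concentration.
pH = -log10([H+]) = -log10(0.7757)
pH = 0.11030621, rounded to 4 dp:

0.1103


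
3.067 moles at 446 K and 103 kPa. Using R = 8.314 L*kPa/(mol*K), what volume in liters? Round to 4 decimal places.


PV = nRT, solve for V = nRT / P.
nRT = 3.067 * 8.314 * 446 = 11372.5709
V = 11372.5709 / 103
V = 110.41330971 L, rounded to 4 dp:

110.4133 L


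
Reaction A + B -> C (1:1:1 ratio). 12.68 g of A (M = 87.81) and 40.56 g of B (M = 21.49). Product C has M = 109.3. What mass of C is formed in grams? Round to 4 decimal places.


Find moles of each reactant; the smaller value is the limiting reagent in a 1:1:1 reaction, so moles_C equals moles of the limiter.
n_A = mass_A / M_A = 12.68 / 87.81 = 0.144403 mol
n_B = mass_B / M_B = 40.56 / 21.49 = 1.887389 mol
Limiting reagent: A (smaller), n_limiting = 0.144403 mol
mass_C = n_limiting * M_C = 0.144403 * 109.3
mass_C = 15.7832479 g, rounded to 4 dp:

15.7832 g


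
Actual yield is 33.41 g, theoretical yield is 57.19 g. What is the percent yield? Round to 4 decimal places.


% yield = 100 * actual / theoretical
% yield = 100 * 33.41 / 57.19
% yield = 58.41930407 %, rounded to 4 dp:

58.4193 %


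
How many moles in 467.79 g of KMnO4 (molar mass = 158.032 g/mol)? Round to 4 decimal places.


n = mass / M
n = 467.79 / 158.032
n = 2.96009669 mol, rounded to 4 dp:

2.9601 mol


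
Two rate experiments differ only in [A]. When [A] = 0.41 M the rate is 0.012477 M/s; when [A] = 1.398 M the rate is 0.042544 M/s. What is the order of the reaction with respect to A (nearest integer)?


Rate is proportional to [A]^n, so rate2/rate1 = ([A]2/[A]1)^n. Take logs to solve for n.
rate2/rate1 = 0.042544 / 0.012477 = 3.4098
[A]2/[A]1 = 1.398 / 0.41 = 3.4098
n = ln(3.4098) / ln(3.4098) = 1.0
Nearest integer order:

1


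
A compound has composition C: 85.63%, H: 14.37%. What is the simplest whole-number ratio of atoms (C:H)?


Assume 100 g of compound, divide each mass% by atomic mass to get moles, then normalize by the smallest to get a raw atom ratio.
Moles per 100 g: C: 85.63/12.011 = 7.1293, H: 14.37/1.008 = 14.256
Raw ratio (divide by min = 7.1293): C: 1.0, H: 2.0
Multiply by 1 to clear fractions: C: 1.0 ~= 1, H: 2.0 ~= 2
Reduce by GCD to get the simplest whole-number ratio:

1:2


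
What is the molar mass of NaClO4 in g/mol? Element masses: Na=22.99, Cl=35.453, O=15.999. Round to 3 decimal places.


M = sum(count * atomic_mass) over atoms.
M = 1*22.99 + 1*35.453 + 4*15.999
M = 22.99 + 35.453 + 63.996
M = 122.439 g/mol, rounded to 3 dp:

122.439 g/mol


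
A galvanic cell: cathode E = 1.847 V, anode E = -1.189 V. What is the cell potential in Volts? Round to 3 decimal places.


Standard cell potential: E_cell = E_cathode - E_anode.
E_cell = 1.847 - (-1.189)
E_cell = 3.036 V, rounded to 3 dp:

3.036 V


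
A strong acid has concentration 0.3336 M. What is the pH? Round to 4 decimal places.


A strong acid dissociates completely, so [H+] equals the given concentration.
pH = -log10([H+]) = -log10(0.3336)
pH = 0.47677396, rounded to 4 dp:

0.4768


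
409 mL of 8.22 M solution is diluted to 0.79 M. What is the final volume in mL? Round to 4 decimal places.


Dilution: M1*V1 = M2*V2, solve for V2.
V2 = M1*V1 / M2
V2 = 8.22 * 409 / 0.79
V2 = 3361.98 / 0.79
V2 = 4255.67088608 mL, rounded to 4 dp:

4255.6709 mL


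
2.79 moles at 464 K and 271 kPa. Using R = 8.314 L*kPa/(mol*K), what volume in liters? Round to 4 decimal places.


PV = nRT, solve for V = nRT / P.
nRT = 2.79 * 8.314 * 464 = 10762.9718
V = 10762.9718 / 271
V = 39.7157631 L, rounded to 4 dp:

39.7158 L


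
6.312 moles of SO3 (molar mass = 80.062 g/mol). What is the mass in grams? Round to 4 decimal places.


mass = n * M
mass = 6.312 * 80.062
mass = 505.351344 g, rounded to 4 dp:

505.3513 g


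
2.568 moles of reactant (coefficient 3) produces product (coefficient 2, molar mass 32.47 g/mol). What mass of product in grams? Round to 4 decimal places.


Use the coefficient ratio to convert reactant moles to product moles, then multiply by the product's molar mass.
moles_P = moles_R * (coeff_P / coeff_R) = 2.568 * (2/3) = 1.712
mass_P = moles_P * M_P = 1.712 * 32.47
mass_P = 55.58864 g, rounded to 4 dp:

55.5886 g


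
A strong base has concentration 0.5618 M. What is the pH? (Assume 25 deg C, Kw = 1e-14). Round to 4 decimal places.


A strong base dissociates completely, so [OH-] equals the given concentration.
pOH = -log10([OH-]) = -log10(0.5618) = 0.250418
pH = 14 - pOH = 14 - 0.250418
pH = 13.749582, rounded to 4 dp:

13.7496


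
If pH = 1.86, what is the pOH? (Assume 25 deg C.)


At 25 deg C, pH + pOH = 14.
pOH = 14 - pH = 14 - 1.86
pOH = 12.14:

12.14


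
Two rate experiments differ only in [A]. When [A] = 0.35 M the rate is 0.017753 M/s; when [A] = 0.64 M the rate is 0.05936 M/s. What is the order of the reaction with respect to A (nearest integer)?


Rate is proportional to [A]^n, so rate2/rate1 = ([A]2/[A]1)^n. Take logs to solve for n.
rate2/rate1 = 0.05936 / 0.017753 = 3.3437
[A]2/[A]1 = 0.64 / 0.35 = 1.8286
n = ln(3.3437) / ln(1.8286) = 2.0
Nearest integer order:

2


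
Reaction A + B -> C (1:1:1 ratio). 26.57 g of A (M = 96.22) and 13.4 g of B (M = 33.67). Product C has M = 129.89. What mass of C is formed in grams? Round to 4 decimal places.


Find moles of each reactant; the smaller value is the limiting reagent in a 1:1:1 reaction, so moles_C equals moles of the limiter.
n_A = mass_A / M_A = 26.57 / 96.22 = 0.276138 mol
n_B = mass_B / M_B = 13.4 / 33.67 = 0.39798 mol
Limiting reagent: A (smaller), n_limiting = 0.276138 mol
mass_C = n_limiting * M_C = 0.276138 * 129.89
mass_C = 35.86756482 g, rounded to 4 dp:

35.8676 g


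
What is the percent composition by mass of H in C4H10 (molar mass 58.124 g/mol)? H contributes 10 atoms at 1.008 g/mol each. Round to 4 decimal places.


pct = 100 * (n_elem * M_elem) / M_total
mass_contribution = 10 * 1.008 = 10.08 g/mol
pct = 100 * 10.08 / 58.124
pct = 17.34223384 %, rounded to 4 dp:

17.3422 %


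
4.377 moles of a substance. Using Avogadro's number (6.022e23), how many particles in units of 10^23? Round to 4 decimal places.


N = n * NA, then divide by 1e23 for the requested units.
N / 1e23 = n * 6.022
N / 1e23 = 4.377 * 6.022
N / 1e23 = 26.358294, rounded to 4 dp:

26.3583


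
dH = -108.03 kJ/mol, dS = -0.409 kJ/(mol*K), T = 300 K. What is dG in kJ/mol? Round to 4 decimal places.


Gibbs: dG = dH - T*dS (consistent units, dS already in kJ/(mol*K)).
T*dS = 300 * -0.409 = -122.7
dG = -108.03 - (-122.7)
dG = 14.67 kJ/mol, rounded to 4 dp:

14.6700 kJ/mol


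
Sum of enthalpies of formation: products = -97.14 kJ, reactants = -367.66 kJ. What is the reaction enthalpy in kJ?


dH_rxn = sum(dH_f products) - sum(dH_f reactants)
dH_rxn = -97.14 - (-367.66)
dH_rxn = 270.52 kJ:

270.52 kJ


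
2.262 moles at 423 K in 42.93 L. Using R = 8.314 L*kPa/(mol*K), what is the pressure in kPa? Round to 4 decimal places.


PV = nRT, solve for P = nRT / V.
nRT = 2.262 * 8.314 * 423 = 7955.0514
P = 7955.0514 / 42.93
P = 185.30285115 kPa, rounded to 4 dp:

185.3029 kPa


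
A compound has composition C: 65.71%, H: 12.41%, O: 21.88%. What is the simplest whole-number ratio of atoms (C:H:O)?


Assume 100 g of compound, divide each mass% by atomic mass to get moles, then normalize by the smallest to get a raw atom ratio.
Moles per 100 g: C: 65.71/12.011 = 5.4708, H: 12.41/1.008 = 12.3115, O: 21.88/15.999 = 1.3676
Raw ratio (divide by min = 1.3676): C: 4.0, H: 9.002, O: 1.0
Multiply by 1 to clear fractions: C: 4.0 ~= 4, H: 9.002 ~= 9, O: 1.0 ~= 1
Reduce by GCD to get the simplest whole-number ratio:

4:9:1


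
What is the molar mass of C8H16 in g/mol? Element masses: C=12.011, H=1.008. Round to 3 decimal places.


M = sum(count * atomic_mass) over atoms.
M = 8*12.011 + 16*1.008
M = 96.088 + 16.128
M = 112.216 g/mol, rounded to 3 dp:

112.216 g/mol


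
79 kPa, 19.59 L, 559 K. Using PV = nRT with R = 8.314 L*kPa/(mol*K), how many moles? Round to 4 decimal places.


PV = nRT, solve for n = PV / (RT).
PV = 79 * 19.59 = 1547.61
RT = 8.314 * 559 = 4647.526
n = 1547.61 / 4647.526
n = 0.33299652 mol, rounded to 4 dp:

0.3330 mol


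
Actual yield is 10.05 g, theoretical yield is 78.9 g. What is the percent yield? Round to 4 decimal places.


% yield = 100 * actual / theoretical
% yield = 100 * 10.05 / 78.9
% yield = 12.73764259 %, rounded to 4 dp:

12.7376 %


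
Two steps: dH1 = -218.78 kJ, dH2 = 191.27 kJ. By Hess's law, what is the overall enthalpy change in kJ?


Hess's law: enthalpy is a state function, so add the step enthalpies.
dH_total = dH1 + dH2 = -218.78 + (191.27)
dH_total = -27.51 kJ:

-27.51 kJ


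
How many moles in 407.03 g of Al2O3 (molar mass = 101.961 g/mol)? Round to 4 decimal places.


n = mass / M
n = 407.03 / 101.961
n = 3.99201656 mol, rounded to 4 dp:

3.9920 mol


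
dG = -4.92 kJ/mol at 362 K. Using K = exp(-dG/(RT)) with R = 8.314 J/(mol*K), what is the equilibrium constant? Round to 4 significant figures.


dG is in kJ/mol; multiply by 1000 to match R in J/(mol*K).
RT = 8.314 * 362 = 3009.668 J/mol
exponent = -dG*1000 / (RT) = -(-4.92*1000) / 3009.668 = 1.6347318
K = exp(1.6347318)
K = 5.1280825, rounded to 4 significant figures:

5.128


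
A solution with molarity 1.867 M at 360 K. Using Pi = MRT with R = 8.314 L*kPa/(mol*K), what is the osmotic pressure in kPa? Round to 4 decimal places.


Osmotic pressure (van't Hoff): Pi = M*R*T.
RT = 8.314 * 360 = 2993.04
Pi = 1.867 * 2993.04
Pi = 5588.00568 kPa, rounded to 4 dp:

5588.0057 kPa


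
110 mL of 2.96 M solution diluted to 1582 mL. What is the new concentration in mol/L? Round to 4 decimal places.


Dilution: M1*V1 = M2*V2, solve for M2.
M2 = M1*V1 / V2
M2 = 2.96 * 110 / 1582
M2 = 325.6 / 1582
M2 = 0.20581542 mol/L, rounded to 4 dp:

0.2058 mol/L


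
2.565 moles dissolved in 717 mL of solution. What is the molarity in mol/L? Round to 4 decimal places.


Convert volume to liters: V_L = V_mL / 1000.
V_L = 717 / 1000 = 0.717 L
M = n / V_L = 2.565 / 0.717
M = 3.57740586 mol/L, rounded to 4 dp:

3.5774 mol/L


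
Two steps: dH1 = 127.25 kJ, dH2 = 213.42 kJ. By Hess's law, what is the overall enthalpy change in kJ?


Hess's law: enthalpy is a state function, so add the step enthalpies.
dH_total = dH1 + dH2 = 127.25 + (213.42)
dH_total = 340.67 kJ:

340.67 kJ


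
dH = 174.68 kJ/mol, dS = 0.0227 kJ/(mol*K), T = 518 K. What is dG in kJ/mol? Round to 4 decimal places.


Gibbs: dG = dH - T*dS (consistent units, dS already in kJ/(mol*K)).
T*dS = 518 * 0.0227 = 11.7586
dG = 174.68 - (11.7586)
dG = 162.9214 kJ/mol, rounded to 4 dp:

162.9214 kJ/mol


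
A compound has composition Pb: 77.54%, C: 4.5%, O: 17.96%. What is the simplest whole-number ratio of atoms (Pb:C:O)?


Assume 100 g of compound, divide each mass% by atomic mass to get moles, then normalize by the smallest to get a raw atom ratio.
Moles per 100 g: Pb: 77.54/207.2 = 0.3742, C: 4.5/12.011 = 0.3747, O: 17.96/15.999 = 1.1226
Raw ratio (divide by min = 0.3742): Pb: 1.0, C: 1.001, O: 3.0
Multiply by 1 to clear fractions: Pb: 1.0 ~= 1, C: 1.001 ~= 1, O: 3.0 ~= 3
Reduce by GCD to get the simplest whole-number ratio:

1:1:3


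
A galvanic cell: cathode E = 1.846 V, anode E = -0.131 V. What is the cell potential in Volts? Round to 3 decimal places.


Standard cell potential: E_cell = E_cathode - E_anode.
E_cell = 1.846 - (-0.131)
E_cell = 1.977 V, rounded to 3 dp:

1.977 V


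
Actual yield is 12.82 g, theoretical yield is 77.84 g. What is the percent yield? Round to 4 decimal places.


% yield = 100 * actual / theoretical
% yield = 100 * 12.82 / 77.84
% yield = 16.4696814 %, rounded to 4 dp:

16.4697 %


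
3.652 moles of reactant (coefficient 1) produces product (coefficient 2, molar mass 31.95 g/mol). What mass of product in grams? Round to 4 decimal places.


Use the coefficient ratio to convert reactant moles to product moles, then multiply by the product's molar mass.
moles_P = moles_R * (coeff_P / coeff_R) = 3.652 * (2/1) = 7.304
mass_P = moles_P * M_P = 7.304 * 31.95
mass_P = 233.3628 g, rounded to 4 dp:

233.3628 g


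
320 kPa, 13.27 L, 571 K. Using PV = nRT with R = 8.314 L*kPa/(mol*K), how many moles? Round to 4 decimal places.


PV = nRT, solve for n = PV / (RT).
PV = 320 * 13.27 = 4246.4
RT = 8.314 * 571 = 4747.294
n = 4246.4 / 4747.294
n = 0.89448852 mol, rounded to 4 dp:

0.8945 mol


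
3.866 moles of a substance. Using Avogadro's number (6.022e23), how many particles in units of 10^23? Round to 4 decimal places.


N = n * NA, then divide by 1e23 for the requested units.
N / 1e23 = n * 6.022
N / 1e23 = 3.866 * 6.022
N / 1e23 = 23.281052, rounded to 4 dp:

23.2811


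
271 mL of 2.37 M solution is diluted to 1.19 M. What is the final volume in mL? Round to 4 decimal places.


Dilution: M1*V1 = M2*V2, solve for V2.
V2 = M1*V1 / M2
V2 = 2.37 * 271 / 1.19
V2 = 642.27 / 1.19
V2 = 539.72268908 mL, rounded to 4 dp:

539.7227 mL


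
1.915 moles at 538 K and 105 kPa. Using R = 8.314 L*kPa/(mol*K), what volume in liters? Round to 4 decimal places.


PV = nRT, solve for V = nRT / P.
nRT = 1.915 * 8.314 * 538 = 8565.6648
V = 8565.6648 / 105
V = 81.57776 L, rounded to 4 dp:

81.5778 L


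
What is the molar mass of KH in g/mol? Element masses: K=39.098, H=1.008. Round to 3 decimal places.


M = sum(count * atomic_mass) over atoms.
M = 1*39.098 + 1*1.008
M = 39.098 + 1.008
M = 40.106 g/mol, rounded to 3 dp:

40.106 g/mol


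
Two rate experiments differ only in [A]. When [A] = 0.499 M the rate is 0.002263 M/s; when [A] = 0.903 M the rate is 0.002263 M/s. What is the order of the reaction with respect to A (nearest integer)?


Rate is proportional to [A]^n, so rate2/rate1 = ([A]2/[A]1)^n. Take logs to solve for n.
rate2/rate1 = 0.002263 / 0.002263 = 1.0
[A]2/[A]1 = 0.903 / 0.499 = 1.8096
n = ln(1.0) / ln(1.8096) = 0.0
Nearest integer order:

0


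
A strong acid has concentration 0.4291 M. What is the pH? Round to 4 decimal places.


A strong acid dissociates completely, so [H+] equals the given concentration.
pH = -log10([H+]) = -log10(0.4291)
pH = 0.36744149, rounded to 4 dp:

0.3674


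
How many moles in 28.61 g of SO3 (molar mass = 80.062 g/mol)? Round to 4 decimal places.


n = mass / M
n = 28.61 / 80.062
n = 0.35734806 mol, rounded to 4 dp:

0.3573 mol


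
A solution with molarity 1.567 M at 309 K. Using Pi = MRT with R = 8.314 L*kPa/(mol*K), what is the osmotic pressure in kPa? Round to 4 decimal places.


Osmotic pressure (van't Hoff): Pi = M*R*T.
RT = 8.314 * 309 = 2569.026
Pi = 1.567 * 2569.026
Pi = 4025.663742 kPa, rounded to 4 dp:

4025.6637 kPa


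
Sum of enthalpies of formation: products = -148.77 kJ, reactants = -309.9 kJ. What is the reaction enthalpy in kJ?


dH_rxn = sum(dH_f products) - sum(dH_f reactants)
dH_rxn = -148.77 - (-309.9)
dH_rxn = 161.13 kJ:

161.13 kJ


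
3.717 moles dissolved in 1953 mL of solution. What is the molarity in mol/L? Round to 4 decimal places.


Convert volume to liters: V_L = V_mL / 1000.
V_L = 1953 / 1000 = 1.953 L
M = n / V_L = 3.717 / 1.953
M = 1.90322581 mol/L, rounded to 4 dp:

1.9032 mol/L


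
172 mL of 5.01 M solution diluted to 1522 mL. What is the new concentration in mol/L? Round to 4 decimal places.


Dilution: M1*V1 = M2*V2, solve for M2.
M2 = M1*V1 / V2
M2 = 5.01 * 172 / 1522
M2 = 861.72 / 1522
M2 = 0.56617608 mol/L, rounded to 4 dp:

0.5662 mol/L


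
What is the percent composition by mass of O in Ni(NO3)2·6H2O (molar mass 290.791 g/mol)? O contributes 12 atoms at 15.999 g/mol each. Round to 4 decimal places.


pct = 100 * (n_elem * M_elem) / M_total
mass_contribution = 12 * 15.999 = 191.988 g/mol
pct = 100 * 191.988 / 290.791
pct = 66.02267608 %, rounded to 4 dp:

66.0227 %


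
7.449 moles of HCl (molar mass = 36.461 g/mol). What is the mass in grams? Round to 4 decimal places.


mass = n * M
mass = 7.449 * 36.461
mass = 271.597989 g, rounded to 4 dp:

271.5980 g


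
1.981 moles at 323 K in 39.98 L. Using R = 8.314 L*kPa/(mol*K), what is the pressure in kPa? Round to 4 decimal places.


PV = nRT, solve for P = nRT / V.
nRT = 1.981 * 8.314 * 323 = 5319.821
P = 5319.821 / 39.98
P = 133.06205603 kPa, rounded to 4 dp:

133.0621 kPa


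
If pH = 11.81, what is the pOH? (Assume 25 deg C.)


At 25 deg C, pH + pOH = 14.
pOH = 14 - pH = 14 - 11.81
pOH = 2.19:

2.19


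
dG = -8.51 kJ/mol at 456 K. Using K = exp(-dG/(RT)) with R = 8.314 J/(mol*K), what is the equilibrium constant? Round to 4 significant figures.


dG is in kJ/mol; multiply by 1000 to match R in J/(mol*K).
RT = 8.314 * 456 = 3791.184 J/mol
exponent = -dG*1000 / (RT) = -(-8.51*1000) / 3791.184 = 2.24468134
K = exp(2.24468134)
K = 9.4374078, rounded to 4 significant figures:

9.437


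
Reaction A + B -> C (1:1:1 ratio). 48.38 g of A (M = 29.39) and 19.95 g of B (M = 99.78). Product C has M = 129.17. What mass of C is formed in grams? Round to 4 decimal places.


Find moles of each reactant; the smaller value is the limiting reagent in a 1:1:1 reaction, so moles_C equals moles of the limiter.
n_A = mass_A / M_A = 48.38 / 29.39 = 1.646138 mol
n_B = mass_B / M_B = 19.95 / 99.78 = 0.19994 mol
Limiting reagent: B (smaller), n_limiting = 0.19994 mol
mass_C = n_limiting * M_C = 0.19994 * 129.17
mass_C = 25.8262498 g, rounded to 4 dp:

25.8262 g


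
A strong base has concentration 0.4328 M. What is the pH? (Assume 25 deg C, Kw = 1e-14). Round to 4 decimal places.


A strong base dissociates completely, so [OH-] equals the given concentration.
pOH = -log10([OH-]) = -log10(0.4328) = 0.363713
pH = 14 - pOH = 14 - 0.363713
pH = 13.636287, rounded to 4 dp:

13.6363


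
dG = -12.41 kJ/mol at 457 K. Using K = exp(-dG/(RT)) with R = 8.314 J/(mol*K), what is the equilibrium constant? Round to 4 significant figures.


dG is in kJ/mol; multiply by 1000 to match R in J/(mol*K).
RT = 8.314 * 457 = 3799.498 J/mol
exponent = -dG*1000 / (RT) = -(-12.41*1000) / 3799.498 = 3.26622096
K = exp(3.26622096)
K = 26.212095, rounded to 4 significant figures:

26.21


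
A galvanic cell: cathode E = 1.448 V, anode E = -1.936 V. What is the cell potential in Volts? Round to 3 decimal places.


Standard cell potential: E_cell = E_cathode - E_anode.
E_cell = 1.448 - (-1.936)
E_cell = 3.384 V, rounded to 3 dp:

3.384 V


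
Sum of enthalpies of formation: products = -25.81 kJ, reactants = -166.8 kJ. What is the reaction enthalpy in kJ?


dH_rxn = sum(dH_f products) - sum(dH_f reactants)
dH_rxn = -25.81 - (-166.8)
dH_rxn = 140.99 kJ:

140.99 kJ


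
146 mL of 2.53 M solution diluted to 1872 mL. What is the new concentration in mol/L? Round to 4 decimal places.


Dilution: M1*V1 = M2*V2, solve for M2.
M2 = M1*V1 / V2
M2 = 2.53 * 146 / 1872
M2 = 369.38 / 1872
M2 = 0.19731838 mol/L, rounded to 4 dp:

0.1973 mol/L


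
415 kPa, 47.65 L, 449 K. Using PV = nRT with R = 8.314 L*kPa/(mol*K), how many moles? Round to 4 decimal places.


PV = nRT, solve for n = PV / (RT).
PV = 415 * 47.65 = 19774.75
RT = 8.314 * 449 = 3732.986
n = 19774.75 / 3732.986
n = 5.29730087 mol, rounded to 4 dp:

5.2973 mol


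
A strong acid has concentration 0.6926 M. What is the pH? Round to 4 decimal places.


A strong acid dissociates completely, so [H+] equals the given concentration.
pH = -log10([H+]) = -log10(0.6926)
pH = 0.15951751, rounded to 4 dp:

0.1595


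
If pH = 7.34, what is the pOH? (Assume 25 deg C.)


At 25 deg C, pH + pOH = 14.
pOH = 14 - pH = 14 - 7.34
pOH = 6.66:

6.66


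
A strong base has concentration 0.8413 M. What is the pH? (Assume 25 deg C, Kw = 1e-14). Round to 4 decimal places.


A strong base dissociates completely, so [OH-] equals the given concentration.
pOH = -log10([OH-]) = -log10(0.8413) = 0.075049
pH = 14 - pOH = 14 - 0.075049
pH = 13.924951, rounded to 4 dp:

13.9250


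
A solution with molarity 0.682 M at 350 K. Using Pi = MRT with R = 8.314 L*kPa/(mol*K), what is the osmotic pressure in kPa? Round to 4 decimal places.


Osmotic pressure (van't Hoff): Pi = M*R*T.
RT = 8.314 * 350 = 2909.9
Pi = 0.682 * 2909.9
Pi = 1984.5518 kPa, rounded to 4 dp:

1984.5518 kPa


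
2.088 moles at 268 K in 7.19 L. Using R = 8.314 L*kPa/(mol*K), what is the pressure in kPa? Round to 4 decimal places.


PV = nRT, solve for P = nRT / V.
nRT = 2.088 * 8.314 * 268 = 4652.3814
P = 4652.3814 / 7.19
P = 647.06278164 kPa, rounded to 4 dp:

647.0628 kPa


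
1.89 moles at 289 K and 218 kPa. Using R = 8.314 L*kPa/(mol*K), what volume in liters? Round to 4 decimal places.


PV = nRT, solve for V = nRT / P.
nRT = 1.89 * 8.314 * 289 = 4541.1899
V = 4541.1899 / 218
V = 20.83114633 L, rounded to 4 dp:

20.8311 L


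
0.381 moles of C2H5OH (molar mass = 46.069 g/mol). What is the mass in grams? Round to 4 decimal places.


mass = n * M
mass = 0.381 * 46.069
mass = 17.552289 g, rounded to 4 dp:

17.5523 g


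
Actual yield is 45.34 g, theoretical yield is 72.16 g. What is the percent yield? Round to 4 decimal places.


% yield = 100 * actual / theoretical
% yield = 100 * 45.34 / 72.16
% yield = 62.83259424 %, rounded to 4 dp:

62.8326 %


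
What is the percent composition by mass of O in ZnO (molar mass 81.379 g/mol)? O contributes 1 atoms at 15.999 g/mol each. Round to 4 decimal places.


pct = 100 * (n_elem * M_elem) / M_total
mass_contribution = 1 * 15.999 = 15.999 g/mol
pct = 100 * 15.999 / 81.379
pct = 19.65986311 %, rounded to 4 dp:

19.6599 %


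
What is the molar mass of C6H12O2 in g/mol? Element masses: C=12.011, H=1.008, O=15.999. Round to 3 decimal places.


M = sum(count * atomic_mass) over atoms.
M = 6*12.011 + 12*1.008 + 2*15.999
M = 72.066 + 12.096 + 31.998
M = 116.16 g/mol, rounded to 3 dp:

116.160 g/mol


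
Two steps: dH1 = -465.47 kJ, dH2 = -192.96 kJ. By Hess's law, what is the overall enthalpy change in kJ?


Hess's law: enthalpy is a state function, so add the step enthalpies.
dH_total = dH1 + dH2 = -465.47 + (-192.96)
dH_total = -658.43 kJ:

-658.43 kJ


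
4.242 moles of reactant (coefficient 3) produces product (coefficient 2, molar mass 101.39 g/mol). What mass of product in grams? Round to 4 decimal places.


Use the coefficient ratio to convert reactant moles to product moles, then multiply by the product's molar mass.
moles_P = moles_R * (coeff_P / coeff_R) = 4.242 * (2/3) = 2.828
mass_P = moles_P * M_P = 2.828 * 101.39
mass_P = 286.73092 g, rounded to 4 dp:

286.7309 g


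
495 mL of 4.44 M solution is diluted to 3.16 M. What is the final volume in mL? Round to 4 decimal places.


Dilution: M1*V1 = M2*V2, solve for V2.
V2 = M1*V1 / M2
V2 = 4.44 * 495 / 3.16
V2 = 2197.8 / 3.16
V2 = 695.50632911 mL, rounded to 4 dp:

695.5063 mL


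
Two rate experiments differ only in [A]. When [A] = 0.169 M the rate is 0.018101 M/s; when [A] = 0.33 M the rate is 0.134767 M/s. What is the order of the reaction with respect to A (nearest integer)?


Rate is proportional to [A]^n, so rate2/rate1 = ([A]2/[A]1)^n. Take logs to solve for n.
rate2/rate1 = 0.134767 / 0.018101 = 7.4453
[A]2/[A]1 = 0.33 / 0.169 = 1.9527
n = ln(7.4453) / ln(1.9527) = 3.0
Nearest integer order:

3


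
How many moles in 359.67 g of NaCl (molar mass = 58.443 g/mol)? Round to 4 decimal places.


n = mass / M
n = 359.67 / 58.443
n = 6.15420153 mol, rounded to 4 dp:

6.1542 mol


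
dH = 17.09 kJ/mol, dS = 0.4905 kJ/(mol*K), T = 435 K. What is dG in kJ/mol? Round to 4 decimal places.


Gibbs: dG = dH - T*dS (consistent units, dS already in kJ/(mol*K)).
T*dS = 435 * 0.4905 = 213.3675
dG = 17.09 - (213.3675)
dG = -196.2775 kJ/mol, rounded to 4 dp:

-196.2775 kJ/mol


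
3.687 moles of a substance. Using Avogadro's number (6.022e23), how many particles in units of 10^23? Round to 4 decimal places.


N = n * NA, then divide by 1e23 for the requested units.
N / 1e23 = n * 6.022
N / 1e23 = 3.687 * 6.022
N / 1e23 = 22.203114, rounded to 4 dp:

22.2031


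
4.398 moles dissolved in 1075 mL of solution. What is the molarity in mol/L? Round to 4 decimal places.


Convert volume to liters: V_L = V_mL / 1000.
V_L = 1075 / 1000 = 1.075 L
M = n / V_L = 4.398 / 1.075
M = 4.09116279 mol/L, rounded to 4 dp:

4.0912 mol/L


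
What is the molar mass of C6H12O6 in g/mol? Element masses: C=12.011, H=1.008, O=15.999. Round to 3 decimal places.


M = sum(count * atomic_mass) over atoms.
M = 6*12.011 + 12*1.008 + 6*15.999
M = 72.066 + 12.096 + 95.994
M = 180.156 g/mol, rounded to 3 dp:

180.156 g/mol


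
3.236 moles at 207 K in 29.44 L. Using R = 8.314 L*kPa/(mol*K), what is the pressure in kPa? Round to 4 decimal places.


PV = nRT, solve for P = nRT / V.
nRT = 3.236 * 8.314 * 207 = 5569.1495
P = 5569.1495 / 29.44
P = 189.1694803 kPa, rounded to 4 dp:

189.1695 kPa


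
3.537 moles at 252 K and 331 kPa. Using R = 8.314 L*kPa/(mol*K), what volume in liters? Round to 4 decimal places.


PV = nRT, solve for V = nRT / P.
nRT = 3.537 * 8.314 * 252 = 7410.4677
V = 7410.4677 / 331
V = 22.38811994 L, rounded to 4 dp:

22.3881 L


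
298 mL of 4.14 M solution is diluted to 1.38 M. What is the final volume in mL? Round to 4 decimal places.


Dilution: M1*V1 = M2*V2, solve for V2.
V2 = M1*V1 / M2
V2 = 4.14 * 298 / 1.38
V2 = 1233.72 / 1.38
V2 = 894.0 mL, rounded to 4 dp:

894.0000 mL


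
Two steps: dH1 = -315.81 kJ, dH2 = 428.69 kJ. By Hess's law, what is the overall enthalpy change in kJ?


Hess's law: enthalpy is a state function, so add the step enthalpies.
dH_total = dH1 + dH2 = -315.81 + (428.69)
dH_total = 112.88 kJ:

112.88 kJ
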